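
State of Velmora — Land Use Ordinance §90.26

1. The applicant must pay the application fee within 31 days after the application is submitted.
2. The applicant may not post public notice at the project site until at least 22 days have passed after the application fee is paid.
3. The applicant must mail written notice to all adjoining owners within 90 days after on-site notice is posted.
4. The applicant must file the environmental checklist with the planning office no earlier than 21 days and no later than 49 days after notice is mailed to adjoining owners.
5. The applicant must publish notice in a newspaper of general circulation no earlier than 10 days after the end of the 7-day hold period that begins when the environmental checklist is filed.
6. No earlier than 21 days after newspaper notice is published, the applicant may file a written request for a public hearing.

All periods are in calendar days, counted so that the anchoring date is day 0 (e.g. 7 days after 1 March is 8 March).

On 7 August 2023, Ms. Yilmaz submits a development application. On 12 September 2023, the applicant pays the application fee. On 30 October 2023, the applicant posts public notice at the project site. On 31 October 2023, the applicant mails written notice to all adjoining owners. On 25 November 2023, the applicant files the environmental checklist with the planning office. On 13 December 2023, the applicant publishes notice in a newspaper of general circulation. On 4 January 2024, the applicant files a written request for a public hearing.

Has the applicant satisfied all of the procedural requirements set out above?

No

Step 1: 31 days after 7 August 2023 (when the application is submitted) is 7 September 2023; 12 September 2023 misses that deadline by 5 days.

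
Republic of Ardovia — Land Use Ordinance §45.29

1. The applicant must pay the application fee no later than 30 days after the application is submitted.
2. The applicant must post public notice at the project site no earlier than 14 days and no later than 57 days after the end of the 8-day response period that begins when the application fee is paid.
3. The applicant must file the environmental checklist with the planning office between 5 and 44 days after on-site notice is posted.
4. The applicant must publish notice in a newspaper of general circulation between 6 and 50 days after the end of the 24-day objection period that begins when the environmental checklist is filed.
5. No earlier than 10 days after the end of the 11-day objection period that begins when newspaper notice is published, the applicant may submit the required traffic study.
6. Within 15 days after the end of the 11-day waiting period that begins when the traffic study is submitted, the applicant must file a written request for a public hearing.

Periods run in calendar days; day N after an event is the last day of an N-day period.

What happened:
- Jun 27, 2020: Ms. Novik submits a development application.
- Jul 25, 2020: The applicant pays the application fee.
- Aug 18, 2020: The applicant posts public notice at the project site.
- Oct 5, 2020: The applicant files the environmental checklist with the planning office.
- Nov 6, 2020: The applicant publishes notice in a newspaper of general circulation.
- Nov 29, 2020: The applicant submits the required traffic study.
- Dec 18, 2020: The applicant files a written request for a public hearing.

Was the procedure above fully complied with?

Step 1 — counting 30 days from Jun 27, 2020 (when the application is submitted) gives a deadline of Jul 27, 2020; done Jul 25, 2020 — timely.
Step 2 — 14 and 57 days from Aug 2, 2020 (end of the 8-day response period, which began when the application fee is paid on Jul 25, 2020) are Aug 16, 2020 and Sep 28, 2020 respectively; Aug 18, 2020 falls inside that range.
Step 3 — 5 and 44 days from Aug 18, 2020 (when on-site notice is posted) are Aug 23, 2020 and Oct 1, 2020 respectively; Oct 5, 2020 is 4 days past the end of the window.
The analysis stops there.

No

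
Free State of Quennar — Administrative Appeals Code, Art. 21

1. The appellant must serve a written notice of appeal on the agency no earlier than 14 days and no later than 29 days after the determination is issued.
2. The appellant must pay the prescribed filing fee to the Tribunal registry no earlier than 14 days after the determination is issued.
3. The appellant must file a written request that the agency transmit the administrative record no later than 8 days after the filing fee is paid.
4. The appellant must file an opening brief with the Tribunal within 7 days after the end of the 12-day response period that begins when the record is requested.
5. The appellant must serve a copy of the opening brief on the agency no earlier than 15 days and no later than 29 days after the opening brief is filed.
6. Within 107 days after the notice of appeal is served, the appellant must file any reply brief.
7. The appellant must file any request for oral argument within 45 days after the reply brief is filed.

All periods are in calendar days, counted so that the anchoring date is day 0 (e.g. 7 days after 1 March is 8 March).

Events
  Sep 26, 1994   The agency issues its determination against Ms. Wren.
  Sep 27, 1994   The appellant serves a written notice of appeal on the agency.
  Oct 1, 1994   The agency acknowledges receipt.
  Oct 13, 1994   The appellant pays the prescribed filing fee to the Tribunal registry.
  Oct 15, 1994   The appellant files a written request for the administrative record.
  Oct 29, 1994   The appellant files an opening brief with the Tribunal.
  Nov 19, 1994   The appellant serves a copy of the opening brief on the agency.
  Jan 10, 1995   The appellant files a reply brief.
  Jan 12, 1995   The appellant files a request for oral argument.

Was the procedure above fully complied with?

No

Step 1 — 14 and 29 days from Sep 26, 1994 (when the determination is issued) are Oct 10, 1994 and Oct 25, 1994 respectively; Sep 27, 1994 is 13 days too early.
That is the first point of non-compliance.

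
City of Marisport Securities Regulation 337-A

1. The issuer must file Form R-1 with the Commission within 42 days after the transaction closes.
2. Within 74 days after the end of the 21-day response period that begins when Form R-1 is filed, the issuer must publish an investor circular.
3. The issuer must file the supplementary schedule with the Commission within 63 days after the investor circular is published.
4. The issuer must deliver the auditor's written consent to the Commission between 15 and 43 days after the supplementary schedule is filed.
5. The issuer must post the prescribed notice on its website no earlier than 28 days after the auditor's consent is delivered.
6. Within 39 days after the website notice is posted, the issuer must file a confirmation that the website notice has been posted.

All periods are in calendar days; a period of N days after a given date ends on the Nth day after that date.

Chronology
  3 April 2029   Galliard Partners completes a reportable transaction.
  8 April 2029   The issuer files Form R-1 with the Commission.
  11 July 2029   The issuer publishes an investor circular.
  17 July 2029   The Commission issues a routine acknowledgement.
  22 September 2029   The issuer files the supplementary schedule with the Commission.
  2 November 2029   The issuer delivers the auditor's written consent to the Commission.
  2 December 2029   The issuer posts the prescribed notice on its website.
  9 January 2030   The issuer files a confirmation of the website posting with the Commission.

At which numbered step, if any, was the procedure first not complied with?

Step 3

Step 1: 42 days after 3 April 2029 (when the transaction closes) is 15 May 2029; done 8 April 2029 — timely.
Step 2: 74 days after 29 April 2029 (end of the 21-day response period, which began when Form R-1 is filed on 8 April 2029) is 12 July 2029; done 11 July 2029 — timely.
Step 3: 63 days after 11 July 2029 (when the investor circular is published) is 12 September 2029; done 22 September 2029 — 10 days late.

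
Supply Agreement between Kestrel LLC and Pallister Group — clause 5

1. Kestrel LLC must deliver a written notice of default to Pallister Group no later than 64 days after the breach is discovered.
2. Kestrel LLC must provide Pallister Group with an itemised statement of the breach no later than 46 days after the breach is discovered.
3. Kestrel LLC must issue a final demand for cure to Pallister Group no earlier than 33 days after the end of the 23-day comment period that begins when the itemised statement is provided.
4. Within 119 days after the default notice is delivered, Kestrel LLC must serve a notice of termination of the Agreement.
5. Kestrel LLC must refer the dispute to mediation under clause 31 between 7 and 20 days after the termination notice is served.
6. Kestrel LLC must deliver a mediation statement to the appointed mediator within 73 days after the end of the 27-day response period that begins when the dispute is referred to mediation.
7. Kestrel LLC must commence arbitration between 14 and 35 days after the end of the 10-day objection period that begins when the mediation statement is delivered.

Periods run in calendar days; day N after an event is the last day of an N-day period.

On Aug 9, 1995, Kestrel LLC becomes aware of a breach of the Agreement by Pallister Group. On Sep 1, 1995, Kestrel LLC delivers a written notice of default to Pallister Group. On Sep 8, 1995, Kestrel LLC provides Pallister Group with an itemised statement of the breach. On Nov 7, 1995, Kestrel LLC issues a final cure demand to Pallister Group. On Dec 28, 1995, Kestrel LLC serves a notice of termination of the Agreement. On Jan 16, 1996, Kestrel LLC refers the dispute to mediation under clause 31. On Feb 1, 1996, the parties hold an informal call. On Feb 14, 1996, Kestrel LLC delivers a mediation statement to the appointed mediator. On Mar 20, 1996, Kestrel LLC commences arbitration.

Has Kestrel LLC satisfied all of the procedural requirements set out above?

Yes

Step 1 — counting 64 days from Aug 9, 1995 (when the breach is discovered) gives a deadline of Oct 12, 1995; completed Sep 1, 1995, before the deadline.
Step 2 — counting 46 days from Aug 9, 1995 (when the breach is discovered) gives a deadline of Sep 24, 1995; Sep 8, 1995 is within that limit.
Step 3 — must wait 33 days from Oct 1, 1995 (end of the 23-day comment period, which began when the itemised statement is provided on Sep 8, 1995), so not before Nov 3, 1995; done Nov 7, 1995, after the minimum wait.
Step 4 — counting 119 days from Sep 1, 1995 (when the default notice is delivered) gives a deadline of Dec 29, 1995; done Dec 28, 1995 — timely.
Step 5 — 7 and 20 days from Dec 28, 1995 (when the termination notice is served) are Jan 4, 1996 and Jan 17, 1996 respectively; done Jan 16, 1996 — within the window.
Step 6 — counting 73 days from Feb 12, 1996 (end of the 27-day response period, which began when the dispute is referred to mediation on Jan 16, 1996) gives a deadline of Apr 25, 1996; done Feb 14, 1996 — timely.
Step 7 — 14 and 35 days from Feb 24, 1996 (end of the 10-day objection period, which began when the mediation statement is delivered on Feb 14, 1996) are Mar 9, 1996 and Mar 30, 1996 respectively; done Mar 20, 1996, which is between those dates.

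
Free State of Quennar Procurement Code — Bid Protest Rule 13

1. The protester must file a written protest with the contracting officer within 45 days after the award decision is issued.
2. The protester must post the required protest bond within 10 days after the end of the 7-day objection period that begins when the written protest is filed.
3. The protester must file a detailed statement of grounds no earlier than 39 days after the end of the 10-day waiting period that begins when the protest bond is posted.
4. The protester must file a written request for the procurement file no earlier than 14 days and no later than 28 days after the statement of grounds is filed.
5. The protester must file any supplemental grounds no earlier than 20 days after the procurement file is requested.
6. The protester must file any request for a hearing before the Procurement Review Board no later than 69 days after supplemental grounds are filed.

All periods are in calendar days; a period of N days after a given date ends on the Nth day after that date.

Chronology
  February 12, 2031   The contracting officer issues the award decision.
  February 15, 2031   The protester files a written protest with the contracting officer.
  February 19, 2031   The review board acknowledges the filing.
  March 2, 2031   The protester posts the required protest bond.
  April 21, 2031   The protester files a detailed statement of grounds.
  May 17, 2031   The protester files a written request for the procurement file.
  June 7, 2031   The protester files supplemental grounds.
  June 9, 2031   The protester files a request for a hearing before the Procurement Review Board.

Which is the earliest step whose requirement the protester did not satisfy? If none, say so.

None — every step was satisfied

Step 1 — counting 45 days from February 12, 2031 (when the award decision is issued) gives a deadline of March 29, 2031; completed February 15, 2031, before the deadline.
Step 2 — counting 10 days from February 22, 2031 (end of the 7-day objection period, which began when the written protest is filed on February 15, 2031) gives a deadline of March 4, 2031; done March 2, 2031 — timely.
Step 3 — must wait 39 days from March 12, 2031 (end of the 10-day waiting period, which began when the protest bond is posted on March 2, 2031), so not before April 20, 2031; done April 21, 2031, after the minimum wait.
Step 4 — 14 and 28 days from April 21, 2031 (when the statement of grounds is filed) are May 5, 2031 and May 19, 2031 respectively; done May 17, 2031, which is between those dates.
Step 5 — must wait 20 days from May 17, 2031 (when the procurement file is requested), so not before June 6, 2031; done June 7, 2031, after the minimum wait.
Step 6 — counting 69 days from June 7, 2031 (when supplemental grounds are filed) gives a deadline of August 15, 2031; done June 9, 2031 — timely.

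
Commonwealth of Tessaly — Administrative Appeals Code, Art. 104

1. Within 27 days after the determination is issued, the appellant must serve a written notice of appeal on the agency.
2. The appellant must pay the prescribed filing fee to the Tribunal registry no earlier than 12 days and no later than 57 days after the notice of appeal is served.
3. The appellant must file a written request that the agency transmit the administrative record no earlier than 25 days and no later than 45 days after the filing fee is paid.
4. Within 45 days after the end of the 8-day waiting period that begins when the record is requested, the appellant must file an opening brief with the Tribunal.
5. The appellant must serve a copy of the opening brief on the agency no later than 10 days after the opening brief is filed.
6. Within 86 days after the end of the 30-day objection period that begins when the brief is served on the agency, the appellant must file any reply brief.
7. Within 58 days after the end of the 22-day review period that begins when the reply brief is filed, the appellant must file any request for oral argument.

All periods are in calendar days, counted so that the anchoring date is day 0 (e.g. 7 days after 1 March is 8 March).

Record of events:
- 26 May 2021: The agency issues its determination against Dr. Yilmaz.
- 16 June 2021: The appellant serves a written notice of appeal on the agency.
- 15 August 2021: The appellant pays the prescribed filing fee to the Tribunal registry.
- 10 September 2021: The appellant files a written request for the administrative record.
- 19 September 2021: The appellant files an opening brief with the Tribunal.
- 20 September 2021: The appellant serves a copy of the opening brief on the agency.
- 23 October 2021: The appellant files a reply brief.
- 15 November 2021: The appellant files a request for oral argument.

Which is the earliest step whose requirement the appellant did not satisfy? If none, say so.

Step 2

(1) due by 26 May 2021 + 27 days = 22 June 2021; completed 16 June 2021, before the deadline.
(2) the permitted window runs from 16 June 2021 + 12 = 28 June 2021 to 16 June 2021 + 57 = 12 August 2021; done 15 August 2021 — 3 days after the window closed.
That is the first point of non-compliance.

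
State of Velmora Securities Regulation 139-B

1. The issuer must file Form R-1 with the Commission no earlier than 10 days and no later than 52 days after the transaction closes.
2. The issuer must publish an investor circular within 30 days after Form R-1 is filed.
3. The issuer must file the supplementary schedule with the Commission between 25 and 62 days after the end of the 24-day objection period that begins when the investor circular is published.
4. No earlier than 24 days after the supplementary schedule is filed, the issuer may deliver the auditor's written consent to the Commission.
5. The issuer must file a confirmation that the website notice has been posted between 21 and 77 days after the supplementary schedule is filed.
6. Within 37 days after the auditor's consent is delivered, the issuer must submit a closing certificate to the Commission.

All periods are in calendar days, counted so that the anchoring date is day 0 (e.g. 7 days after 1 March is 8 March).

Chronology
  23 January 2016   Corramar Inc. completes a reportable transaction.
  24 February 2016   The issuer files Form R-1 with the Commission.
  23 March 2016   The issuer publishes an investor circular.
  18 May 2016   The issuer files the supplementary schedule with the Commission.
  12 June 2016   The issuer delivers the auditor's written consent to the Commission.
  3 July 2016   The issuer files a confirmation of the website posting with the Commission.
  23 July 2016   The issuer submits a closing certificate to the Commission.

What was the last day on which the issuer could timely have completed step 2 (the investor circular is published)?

Step 2 runs from 24 February 2016, when Form R-1 is filed. 30 days after 24 February 2016 is 25 March 2016.

25 March 2016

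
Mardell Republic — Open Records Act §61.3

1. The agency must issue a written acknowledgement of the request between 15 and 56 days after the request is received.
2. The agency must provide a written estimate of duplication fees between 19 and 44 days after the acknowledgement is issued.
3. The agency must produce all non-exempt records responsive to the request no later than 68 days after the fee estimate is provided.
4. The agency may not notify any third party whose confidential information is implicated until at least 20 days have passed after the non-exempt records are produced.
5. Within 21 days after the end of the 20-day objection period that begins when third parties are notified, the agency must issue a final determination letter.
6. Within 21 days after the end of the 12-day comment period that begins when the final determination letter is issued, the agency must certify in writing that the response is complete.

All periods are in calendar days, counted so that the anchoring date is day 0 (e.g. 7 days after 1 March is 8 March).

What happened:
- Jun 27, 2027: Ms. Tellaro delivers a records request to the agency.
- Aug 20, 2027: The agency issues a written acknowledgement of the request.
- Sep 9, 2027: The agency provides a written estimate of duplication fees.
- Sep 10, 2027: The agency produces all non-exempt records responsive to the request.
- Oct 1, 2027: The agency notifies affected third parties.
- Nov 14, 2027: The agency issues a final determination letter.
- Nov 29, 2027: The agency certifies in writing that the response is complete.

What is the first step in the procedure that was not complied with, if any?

Step 1: the window is 15–56 days after Jun 27, 2027 (when the request is received), so Jul 12, 2027 through Aug 22, 2027; Aug 20, 2027 falls inside that range.
Step 2: the window is 19–44 days after Aug 20, 2027 (when the acknowledgement is issued), so Sep 8, 2027 through Oct 3, 2027; Sep 9, 2027 falls inside that range.
Step 3: 68 days after Sep 9, 2027 (when the fee estimate is provided) is Nov 16, 2027; Sep 10, 2027 is within that limit.
Step 4: the earliest permitted date is 20 days after Sep 10, 2027 (when the non-exempt records are produced), i.e. Sep 30, 2027; Oct 1, 2027 is on or after that date.
Step 5: 21 days after Oct 21, 2027 (end of the 20-day objection period, which began when third parties are notified on Oct 1, 2027) is Nov 11, 2027; done Nov 14, 2027 — 3 days late.
The analysis stops there.

Step 5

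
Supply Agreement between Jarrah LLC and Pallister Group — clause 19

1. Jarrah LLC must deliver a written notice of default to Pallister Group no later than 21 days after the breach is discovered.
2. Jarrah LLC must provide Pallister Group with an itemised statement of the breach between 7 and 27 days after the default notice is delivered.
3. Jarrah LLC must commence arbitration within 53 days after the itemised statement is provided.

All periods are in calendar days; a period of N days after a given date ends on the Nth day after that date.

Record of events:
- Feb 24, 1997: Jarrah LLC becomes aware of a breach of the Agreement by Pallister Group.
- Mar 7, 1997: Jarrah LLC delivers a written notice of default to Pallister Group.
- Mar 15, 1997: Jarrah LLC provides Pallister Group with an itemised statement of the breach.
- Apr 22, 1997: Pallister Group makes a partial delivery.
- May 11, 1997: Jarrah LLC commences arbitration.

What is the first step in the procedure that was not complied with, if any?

(1) due by Feb 24, 1997 + 21 days = Mar 17, 1997; Mar 7, 1997 is within that limit.
(2) the permitted window runs from Mar 7, 1997 + 7 = Mar 14, 1997 to Mar 7, 1997 + 27 = Apr 3, 1997; Mar 15, 1997 falls inside that range.
(3) due by Mar 15, 1997 + 53 days = May 7, 1997; May 11, 1997 misses that deadline by 4 days.

Step 3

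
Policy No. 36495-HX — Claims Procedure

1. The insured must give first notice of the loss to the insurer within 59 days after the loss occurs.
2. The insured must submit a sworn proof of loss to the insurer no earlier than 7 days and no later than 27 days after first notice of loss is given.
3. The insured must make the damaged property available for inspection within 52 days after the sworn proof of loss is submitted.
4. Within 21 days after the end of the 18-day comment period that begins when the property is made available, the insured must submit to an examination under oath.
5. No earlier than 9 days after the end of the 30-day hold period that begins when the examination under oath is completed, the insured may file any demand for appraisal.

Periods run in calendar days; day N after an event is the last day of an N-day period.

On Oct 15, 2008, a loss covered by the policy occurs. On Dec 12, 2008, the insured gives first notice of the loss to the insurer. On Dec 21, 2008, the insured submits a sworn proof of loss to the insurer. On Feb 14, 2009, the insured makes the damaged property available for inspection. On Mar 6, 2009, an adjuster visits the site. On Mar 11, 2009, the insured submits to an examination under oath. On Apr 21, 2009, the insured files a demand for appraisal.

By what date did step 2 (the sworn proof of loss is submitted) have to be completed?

Jan 8, 2009

Step 2 runs from Dec 12, 2008, when first notice of loss is given. The window is 7–27 days after Dec 12, 2008; it closes on Jan 8, 2009.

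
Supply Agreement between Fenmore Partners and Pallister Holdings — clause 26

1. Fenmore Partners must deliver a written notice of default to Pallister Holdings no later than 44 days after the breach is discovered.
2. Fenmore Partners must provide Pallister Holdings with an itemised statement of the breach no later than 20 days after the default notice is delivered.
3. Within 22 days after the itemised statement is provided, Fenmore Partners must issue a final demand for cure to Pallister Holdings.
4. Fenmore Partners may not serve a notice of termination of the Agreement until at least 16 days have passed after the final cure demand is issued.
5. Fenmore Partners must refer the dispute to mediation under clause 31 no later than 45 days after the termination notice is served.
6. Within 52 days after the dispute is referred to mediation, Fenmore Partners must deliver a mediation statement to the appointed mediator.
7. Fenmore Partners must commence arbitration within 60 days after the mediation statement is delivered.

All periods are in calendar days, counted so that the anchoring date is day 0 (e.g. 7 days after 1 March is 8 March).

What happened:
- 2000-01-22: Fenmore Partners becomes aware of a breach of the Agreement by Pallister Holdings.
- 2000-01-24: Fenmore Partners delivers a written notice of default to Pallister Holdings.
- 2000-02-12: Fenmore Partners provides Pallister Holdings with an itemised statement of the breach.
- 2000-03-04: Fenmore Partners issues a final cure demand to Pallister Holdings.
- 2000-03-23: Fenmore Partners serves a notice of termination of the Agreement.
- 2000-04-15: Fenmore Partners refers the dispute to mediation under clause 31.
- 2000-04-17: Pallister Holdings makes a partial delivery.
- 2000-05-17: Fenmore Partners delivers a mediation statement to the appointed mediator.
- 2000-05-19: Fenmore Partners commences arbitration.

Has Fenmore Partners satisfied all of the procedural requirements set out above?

Step 1 — counting 44 days from 2000-01-22 (when the breach is discovered) gives a deadline of 2000-03-06; 2000-01-24 is within that limit.
Step 2 — counting 20 days from 2000-01-24 (when the default notice is delivered) gives a deadline of 2000-02-13; done 2000-02-12 — timely.
Step 3 — counting 22 days from 2000-02-12 (when the itemised statement is provided) gives a deadline of 2000-03-05; completed 2000-03-04, before the deadline.
Step 4 — must wait 16 days from 2000-03-04 (when the final cure demand is issued), so not before 2000-03-20; done 2000-03-23 — permitted.
Step 5 — counting 45 days from 2000-03-23 (when the termination notice is served) gives a deadline of 2000-05-07; 2000-04-15 is within that limit.
Step 6 — counting 52 days from 2000-04-15 (when the dispute is referred to mediation) gives a deadline of 2000-06-06; 2000-05-17 is within that limit.
Step 7 — counting 60 days from 2000-05-17 (when the mediation statement is delivered) gives a deadline of 2000-07-16; completed 2000-05-19, before the deadline.

Yes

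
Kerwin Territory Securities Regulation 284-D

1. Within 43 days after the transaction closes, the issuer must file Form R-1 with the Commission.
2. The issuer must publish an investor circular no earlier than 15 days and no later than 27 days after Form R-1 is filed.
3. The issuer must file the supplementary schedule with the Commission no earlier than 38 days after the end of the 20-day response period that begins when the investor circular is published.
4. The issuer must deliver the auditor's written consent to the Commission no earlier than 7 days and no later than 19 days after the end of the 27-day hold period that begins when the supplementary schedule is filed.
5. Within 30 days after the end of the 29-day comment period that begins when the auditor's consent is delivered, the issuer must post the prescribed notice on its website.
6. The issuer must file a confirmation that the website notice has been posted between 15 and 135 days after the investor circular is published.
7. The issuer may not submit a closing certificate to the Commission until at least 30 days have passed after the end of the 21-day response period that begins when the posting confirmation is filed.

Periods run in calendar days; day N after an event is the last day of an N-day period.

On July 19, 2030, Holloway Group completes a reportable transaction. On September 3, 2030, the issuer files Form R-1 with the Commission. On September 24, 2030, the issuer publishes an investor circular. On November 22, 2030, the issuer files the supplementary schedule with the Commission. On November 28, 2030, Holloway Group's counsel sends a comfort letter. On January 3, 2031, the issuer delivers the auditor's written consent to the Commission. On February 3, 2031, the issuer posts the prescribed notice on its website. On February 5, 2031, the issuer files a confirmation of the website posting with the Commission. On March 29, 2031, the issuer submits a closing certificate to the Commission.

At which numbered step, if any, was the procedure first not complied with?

Step 1

Step 1 — counting 43 days from July 19, 2030 (when the transaction closes) gives a deadline of August 31, 2030; done September 3, 2030 — 3 days late.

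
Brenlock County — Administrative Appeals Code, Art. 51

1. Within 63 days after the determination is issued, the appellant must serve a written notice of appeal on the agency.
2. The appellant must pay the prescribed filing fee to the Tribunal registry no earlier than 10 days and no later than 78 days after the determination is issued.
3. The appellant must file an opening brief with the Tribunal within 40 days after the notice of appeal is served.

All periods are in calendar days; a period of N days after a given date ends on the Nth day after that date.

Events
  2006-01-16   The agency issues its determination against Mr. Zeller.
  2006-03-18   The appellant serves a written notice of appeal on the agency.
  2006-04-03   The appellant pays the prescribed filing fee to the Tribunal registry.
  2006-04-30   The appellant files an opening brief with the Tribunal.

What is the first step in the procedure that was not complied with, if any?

Step 3

Step 1: 63 days after 2006-01-16 (when the determination is issued) is 2006-03-20; done 2006-03-18 — timely.
Step 2: the window is 10–78 days after 2006-01-16 (when the determination is issued), so 2006-01-26 through 2006-04-04; done 2006-04-03, which is between those dates.
Step 3: 40 days after 2006-03-18 (when the notice of appeal is served) is 2006-04-27; 2006-04-30 misses that deadline by 3 days.
Later steps need not be reached.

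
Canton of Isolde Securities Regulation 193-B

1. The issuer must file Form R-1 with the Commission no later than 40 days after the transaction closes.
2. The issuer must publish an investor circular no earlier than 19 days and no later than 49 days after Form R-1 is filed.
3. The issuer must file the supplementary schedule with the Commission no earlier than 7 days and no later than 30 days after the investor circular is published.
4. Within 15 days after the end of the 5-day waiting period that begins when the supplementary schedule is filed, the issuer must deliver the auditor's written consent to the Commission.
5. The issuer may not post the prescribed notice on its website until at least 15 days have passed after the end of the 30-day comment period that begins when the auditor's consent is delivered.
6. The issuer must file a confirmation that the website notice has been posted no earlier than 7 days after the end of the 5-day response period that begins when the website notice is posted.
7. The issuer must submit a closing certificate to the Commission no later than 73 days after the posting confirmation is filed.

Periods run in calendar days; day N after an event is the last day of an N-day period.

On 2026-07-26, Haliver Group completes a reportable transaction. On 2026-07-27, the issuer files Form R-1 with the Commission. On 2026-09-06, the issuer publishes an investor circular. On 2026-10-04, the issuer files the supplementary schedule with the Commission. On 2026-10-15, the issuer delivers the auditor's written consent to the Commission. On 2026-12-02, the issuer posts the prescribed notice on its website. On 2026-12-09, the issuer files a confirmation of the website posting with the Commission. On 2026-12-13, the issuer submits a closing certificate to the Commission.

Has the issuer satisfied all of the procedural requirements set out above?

(1) due by 2026-07-26 + 40 days = 2026-09-04; 2026-07-27 is within that limit.
(2) the permitted window runs from 2026-07-27 + 19 = 2026-08-15 to 2026-07-27 + 49 = 2026-09-14; 2026-09-06 falls inside that range.
(3) the permitted window runs from 2026-09-06 + 7 = 2026-09-13 to 2026-09-06 + 30 = 2026-10-06; done 2026-10-04, which is between those dates.
(4) due by 2026-10-09 + 15 days = 2026-10-24; completed 2026-10-15, before the deadline.
(5) permitted from 2026-11-14 + 15 days = 2026-11-29 onward; done 2026-12-02 — permitted.
(6) permitted from 2026-12-07 + 7 days = 2026-12-14 onward; acted on 2026-12-09, 5 days prematurely.

No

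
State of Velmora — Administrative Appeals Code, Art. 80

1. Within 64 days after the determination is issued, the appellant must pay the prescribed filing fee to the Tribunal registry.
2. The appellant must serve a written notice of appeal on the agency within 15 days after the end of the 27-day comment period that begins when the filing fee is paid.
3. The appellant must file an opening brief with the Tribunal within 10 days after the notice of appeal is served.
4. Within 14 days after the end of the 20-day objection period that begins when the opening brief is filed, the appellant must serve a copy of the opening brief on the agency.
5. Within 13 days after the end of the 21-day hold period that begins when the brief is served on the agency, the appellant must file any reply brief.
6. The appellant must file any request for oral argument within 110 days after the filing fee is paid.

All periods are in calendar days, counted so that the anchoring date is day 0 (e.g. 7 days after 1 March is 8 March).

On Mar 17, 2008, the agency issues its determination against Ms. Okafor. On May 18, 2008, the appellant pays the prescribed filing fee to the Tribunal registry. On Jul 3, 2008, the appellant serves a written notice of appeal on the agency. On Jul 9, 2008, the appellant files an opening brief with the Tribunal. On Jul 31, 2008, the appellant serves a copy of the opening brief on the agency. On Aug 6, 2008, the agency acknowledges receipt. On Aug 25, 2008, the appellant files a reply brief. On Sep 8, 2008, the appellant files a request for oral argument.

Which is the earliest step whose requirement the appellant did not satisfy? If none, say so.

Step 2

Step 1 — counting 64 days from Mar 17, 2008 (when the determination is issued) gives a deadline of May 20, 2008; May 18, 2008 is within that limit.
Step 2 — counting 15 days from Jun 14, 2008 (end of the 27-day comment period, which began when the filing fee is paid on May 18, 2008) gives a deadline of Jun 29, 2008; done Jul 3, 2008 — 4 days late.
Later steps need not be reached.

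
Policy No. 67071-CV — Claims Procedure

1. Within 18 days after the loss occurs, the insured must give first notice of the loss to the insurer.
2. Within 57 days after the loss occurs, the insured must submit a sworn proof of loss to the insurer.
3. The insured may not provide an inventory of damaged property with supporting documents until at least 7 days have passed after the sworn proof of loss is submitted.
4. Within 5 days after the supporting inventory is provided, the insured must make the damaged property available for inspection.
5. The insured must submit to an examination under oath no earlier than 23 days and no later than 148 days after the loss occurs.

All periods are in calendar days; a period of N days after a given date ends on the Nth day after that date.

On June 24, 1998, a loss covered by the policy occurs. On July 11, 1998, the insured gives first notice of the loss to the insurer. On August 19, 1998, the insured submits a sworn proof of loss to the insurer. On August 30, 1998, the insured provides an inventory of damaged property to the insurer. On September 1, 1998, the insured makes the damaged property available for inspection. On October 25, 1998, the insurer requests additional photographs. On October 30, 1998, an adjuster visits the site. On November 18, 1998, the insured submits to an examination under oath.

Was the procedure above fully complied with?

Step 1: 18 days after June 24, 1998 (when the loss occurs) is July 12, 1998; July 11, 1998 is within that limit.
Step 2: 57 days after June 24, 1998 (when the loss occurs) is August 20, 1998; August 19, 1998 is within that limit.
Step 3: the earliest permitted date is 7 days after August 19, 1998 (when the sworn proof of loss is submitted), i.e. August 26, 1998; done August 30, 1998, after the minimum wait.
Step 4: 5 days after August 30, 1998 (when the supporting inventory is provided) is September 4, 1998; completed September 1, 1998, before the deadline.
Step 5: the window is 23–148 days after June 24, 1998 (when the loss occurs), so July 17, 1998 through November 19, 1998; done November 18, 1998 — within the window.

Yes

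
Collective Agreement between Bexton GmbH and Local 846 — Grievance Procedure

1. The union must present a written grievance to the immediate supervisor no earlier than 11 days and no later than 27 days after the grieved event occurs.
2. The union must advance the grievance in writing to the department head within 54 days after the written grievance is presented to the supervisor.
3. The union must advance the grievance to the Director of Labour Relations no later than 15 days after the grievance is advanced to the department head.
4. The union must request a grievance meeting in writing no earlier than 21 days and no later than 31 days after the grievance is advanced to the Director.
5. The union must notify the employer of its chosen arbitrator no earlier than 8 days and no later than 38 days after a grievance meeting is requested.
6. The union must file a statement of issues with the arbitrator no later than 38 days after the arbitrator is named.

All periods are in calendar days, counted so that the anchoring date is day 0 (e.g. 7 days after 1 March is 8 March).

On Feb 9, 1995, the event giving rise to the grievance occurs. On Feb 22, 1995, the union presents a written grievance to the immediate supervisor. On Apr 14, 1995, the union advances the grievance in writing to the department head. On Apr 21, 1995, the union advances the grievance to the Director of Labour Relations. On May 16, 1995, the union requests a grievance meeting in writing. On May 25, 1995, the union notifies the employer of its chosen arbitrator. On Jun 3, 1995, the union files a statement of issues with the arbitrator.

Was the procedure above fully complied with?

Step 1 — 11 and 27 days from Feb 9, 1995 (when the grieved event occurs) are Feb 20, 1995 and Mar 8, 1995 respectively; done Feb 22, 1995 — within the window.
Step 2 — counting 54 days from Feb 22, 1995 (when the written grievance is presented to the supervisor) gives a deadline of Apr 17, 1995; Apr 14, 1995 is within that limit.
Step 3 — counting 15 days from Apr 14, 1995 (when the grievance is advanced to the department head) gives a deadline of Apr 29, 1995; Apr 21, 1995 is within that limit.
Step 4 — 21 and 31 days from Apr 21, 1995 (when the grievance is advanced to the Director) are May 12, 1995 and May 22, 1995 respectively; May 16, 1995 falls inside that range.
Step 5 — 8 and 38 days from May 16, 1995 (when a grievance meeting is requested) are May 24, 1995 and Jun 23, 1995 respectively; done May 25, 1995, which is between those dates.
Step 6 — counting 38 days from May 25, 1995 (when the arbitrator is named) gives a deadline of Jul 2, 1995; done Jun 3, 1995 — timely.

Yes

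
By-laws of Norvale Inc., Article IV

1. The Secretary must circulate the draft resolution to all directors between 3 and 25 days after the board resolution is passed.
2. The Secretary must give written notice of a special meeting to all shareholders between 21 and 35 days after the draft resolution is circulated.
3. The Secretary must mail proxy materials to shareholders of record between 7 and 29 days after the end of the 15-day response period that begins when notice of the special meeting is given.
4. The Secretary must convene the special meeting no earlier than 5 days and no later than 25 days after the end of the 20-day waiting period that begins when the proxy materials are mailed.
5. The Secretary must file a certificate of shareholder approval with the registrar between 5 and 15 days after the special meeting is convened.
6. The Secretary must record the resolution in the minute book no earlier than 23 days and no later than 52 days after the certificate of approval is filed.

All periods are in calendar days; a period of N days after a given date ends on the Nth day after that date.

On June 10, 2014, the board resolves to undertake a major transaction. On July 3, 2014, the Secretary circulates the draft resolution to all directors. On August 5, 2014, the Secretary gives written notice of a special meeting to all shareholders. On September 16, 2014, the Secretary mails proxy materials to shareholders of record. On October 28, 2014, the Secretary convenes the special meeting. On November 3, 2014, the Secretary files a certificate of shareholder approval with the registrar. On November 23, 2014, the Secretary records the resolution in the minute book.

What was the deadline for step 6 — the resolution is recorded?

December 25, 2014

Step 6 runs from November 3, 2014, when the certificate of approval is filed. The window is 23–52 days after November 3, 2014; it closes on December 25, 2014.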